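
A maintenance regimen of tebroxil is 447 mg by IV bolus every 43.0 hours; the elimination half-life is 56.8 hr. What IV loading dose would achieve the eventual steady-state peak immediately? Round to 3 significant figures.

1090 mg

k = ln 2 / 56.8 = 0.01220 hr⁻¹
Accumulation ratio R = 1 / (1 − e^(−kτ)) = 1 / (1 − e^(−0.01220×43.0)) = 1 / (1 − 0.5917) = 2.449
Loading dose = maintenance dose × R = 447 × 2.449 ≈ 1090 mg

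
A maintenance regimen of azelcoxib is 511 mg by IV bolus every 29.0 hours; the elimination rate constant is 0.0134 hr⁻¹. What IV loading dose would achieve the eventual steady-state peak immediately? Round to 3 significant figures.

Accumulation ratio R = 1 / (1 − e^(−kτ)) = 1 / (1 − e^(−0.01340×29.0)) = 1 / (1 − 0.6780) = 3.106
Loading dose = maintenance dose × R = 511 × 3.106 ≈ 1590 mg

1590 mg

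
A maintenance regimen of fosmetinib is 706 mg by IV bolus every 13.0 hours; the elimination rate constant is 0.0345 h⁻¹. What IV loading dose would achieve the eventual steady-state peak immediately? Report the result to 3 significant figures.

1950 mg

Accumulation ratio R = 1 / (1 − e^(−kτ)) = 1 / (1 − e^(−0.03450×13.0)) = 1 / (1 − 0.6386) = 2.767
Loading dose = maintenance dose × R = 706 × 2.767 ≈ 1950 mg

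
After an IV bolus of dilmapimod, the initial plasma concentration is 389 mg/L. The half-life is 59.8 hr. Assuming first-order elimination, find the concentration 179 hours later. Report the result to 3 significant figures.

k = ln 2 / 59.8 = 0.01159 hr⁻¹
179 hr is 2.993 half-lives, so C = 389 × (1/2)^2.993 = 389 × 0.1256 ≈ 48.9 mg/L

48.9 mg/L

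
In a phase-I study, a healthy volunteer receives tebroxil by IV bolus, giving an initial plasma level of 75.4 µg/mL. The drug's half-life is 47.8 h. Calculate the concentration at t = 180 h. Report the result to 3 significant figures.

k = ln 2 / 47.8 = 0.01450 h⁻¹
C(t) = C₀ e^(−kt) = 75.4 × e^(−0.01450 × 180) = 75.4 × e^(−2.610) = 75.4 × 0.07352 ≈ 5.54 µg/mL

5.54 µg/mL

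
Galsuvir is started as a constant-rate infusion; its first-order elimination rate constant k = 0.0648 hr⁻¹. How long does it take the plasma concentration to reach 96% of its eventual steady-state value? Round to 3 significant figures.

49.7 hours

f = 1 − e^(−kt)  ⇒  t = −ln(1 − f) / k
t = −ln(1 − 0.96) / 0.06480 = 3.219 / 0.06480 ≈ 49.7 hours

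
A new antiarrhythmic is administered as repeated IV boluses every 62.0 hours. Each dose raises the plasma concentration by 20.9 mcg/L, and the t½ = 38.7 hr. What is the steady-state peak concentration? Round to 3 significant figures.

31.2 mcg/L

k = ln 2 / 38.7 = 0.01791 hr⁻¹
Fraction remaining after one interval: e^(−kτ) = e^(−0.01791 × 62.0) = 0.3294
R = 1 / (1 − 0.3294) = 1.491
Css,max = 20.9 × 1.491 ≈ 31.2 mcg/L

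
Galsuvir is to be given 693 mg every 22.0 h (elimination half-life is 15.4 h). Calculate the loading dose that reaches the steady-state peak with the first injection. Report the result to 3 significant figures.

1100 mg

k = ln 2 / 15.4 = 0.04501 h⁻¹
Accumulation ratio R = 1 / (1 − e^(−kτ)) = 1 / (1 − e^(−0.04501×22.0)) = 1 / (1 − 0.3715) = 1.591
Loading dose = maintenance dose × R = 693 × 1.591 ≈ 1100 mg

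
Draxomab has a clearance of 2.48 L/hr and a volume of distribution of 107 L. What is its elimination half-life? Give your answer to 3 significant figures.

k = CL / V = 2.48 / 107 = 0.02318 hr⁻¹
t½ = ln 2 / k = ln 2 / 0.02318 ≈ 29.9 hours

29.9 hours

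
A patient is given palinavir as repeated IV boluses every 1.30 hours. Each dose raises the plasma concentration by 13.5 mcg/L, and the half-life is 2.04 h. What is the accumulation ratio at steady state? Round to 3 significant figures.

k = ln 2 / 2.04 = 0.3398 h⁻¹
Fraction remaining after one interval: e^(−kτ) = e^(−0.3398 × 1.30) = 0.6429
R = 1 / (1 − 0.6429) = 1 / 0.3571 ≈ 2.80

2.80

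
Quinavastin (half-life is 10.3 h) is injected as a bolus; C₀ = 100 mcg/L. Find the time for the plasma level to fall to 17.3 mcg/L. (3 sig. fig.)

26.1 hours

k = ln 2 / 10.3 = 0.06730 h⁻¹
C(t) = C₀ e^(−kt)  ⇒  t = ln(C₀/C) / k
t = ln(100/17.3) / 0.06730 = 1.754 / 0.06730 ≈ 26.1 hours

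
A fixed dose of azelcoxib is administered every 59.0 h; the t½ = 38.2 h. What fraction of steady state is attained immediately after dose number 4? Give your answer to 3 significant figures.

k = ln 2 / 38.2 = 0.01815 h⁻¹
f_n = 1 − e^(−nkτ) = 1 − e^(−4 × 0.01815 × 59.0) = 1 − e^(−4.282) = 1 − 0.01381 ≈ 0.986

0.986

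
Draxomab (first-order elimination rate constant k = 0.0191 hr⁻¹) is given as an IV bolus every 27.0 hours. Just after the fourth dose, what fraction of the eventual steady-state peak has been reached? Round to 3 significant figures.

f_n = 1 − e^(−nkτ) = 1 − e^(−4 × 0.01910 × 27.0) = 1 − e^(−2.063) = 1 − 0.1271 ≈ 0.873

0.873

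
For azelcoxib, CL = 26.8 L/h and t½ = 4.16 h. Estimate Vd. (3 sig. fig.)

161 L

k = ln 2 / t½ = ln 2 / 4.16 = 0.1666 h⁻¹
V = CL / k = 26.8 / 0.1666 ≈ 161 L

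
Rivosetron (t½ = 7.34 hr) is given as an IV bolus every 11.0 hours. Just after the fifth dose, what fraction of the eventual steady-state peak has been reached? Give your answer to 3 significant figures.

k = ln 2 / 7.34 = 0.09443 hr⁻¹
f_n = 1 − e^(−nkτ) = 1 − e^(−5 × 0.09443 × 11.0) = 1 − e^(−5.194) = 1 − 0.005550 ≈ 0.994

0.994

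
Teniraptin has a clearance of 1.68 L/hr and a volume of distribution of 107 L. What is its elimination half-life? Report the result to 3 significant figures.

44.1 hours

k = CL / V = 1.68 / 107 = 0.01570 hr⁻¹
t½ = ln 2 / k = ln 2 / 0.01570 ≈ 44.1 hours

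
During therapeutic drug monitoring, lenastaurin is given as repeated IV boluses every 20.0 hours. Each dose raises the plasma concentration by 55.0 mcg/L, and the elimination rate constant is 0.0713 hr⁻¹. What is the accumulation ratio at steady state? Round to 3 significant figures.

1.32

Fraction remaining after one interval: e^(−kτ) = e^(−0.07130 × 20.0) = 0.2403
R = 1 / (1 − 0.2403) = 1 / 0.7597 ≈ 1.32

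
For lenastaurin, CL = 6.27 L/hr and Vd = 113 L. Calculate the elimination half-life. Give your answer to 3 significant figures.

12.5 hours

k = CL / V = 6.27 / 113 = 0.05549 hr⁻¹
t½ = ln 2 / k = ln 2 / 0.05549 ≈ 12.5 hours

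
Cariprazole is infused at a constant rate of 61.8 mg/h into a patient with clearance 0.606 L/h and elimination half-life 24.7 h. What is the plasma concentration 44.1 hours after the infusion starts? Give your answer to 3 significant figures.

72.4 µg/mL

Css = rate / CL = 61.8 / 0.606 = 102.0 µg/mL
k = ln 2 / 24.7 = 0.02806 h⁻¹
C(t) = Css (1 − e^(−kt)) = 102.0 × (1 − e^(−1.238)) = 102.0 × 0.7099 ≈ 72.4 µg/mL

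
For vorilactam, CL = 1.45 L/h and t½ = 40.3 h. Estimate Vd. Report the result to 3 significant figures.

84.3 L

k = ln 2 / t½ = ln 2 / 40.3 = 0.01720 h⁻¹
V = CL / k = 1.45 / 0.01720 ≈ 84.3 L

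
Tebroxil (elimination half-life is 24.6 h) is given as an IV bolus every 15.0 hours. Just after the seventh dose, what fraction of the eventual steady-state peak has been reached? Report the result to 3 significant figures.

k = ln 2 / 24.6 = 0.02818 h⁻¹
f_n = 1 − e^(−nkτ) = 1 − e^(−7 × 0.02818 × 15.0) = 1 − e^(−2.959) = 1 − 0.05189 ≈ 0.948

0.948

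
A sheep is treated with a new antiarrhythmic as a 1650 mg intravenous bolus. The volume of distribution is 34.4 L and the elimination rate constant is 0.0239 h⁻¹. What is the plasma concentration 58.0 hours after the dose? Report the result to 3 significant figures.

C₀ = dose / V = 1650 / 34.4 = 47.97 µg/mL
C(t) = C₀ e^(−kt) = 47.97 × e^(−0.02390 × 58.0) = 47.97 × e^(−1.386) = 47.97 × 0.2500 ≈ 12.0 µg/mL

12.0 µg/mL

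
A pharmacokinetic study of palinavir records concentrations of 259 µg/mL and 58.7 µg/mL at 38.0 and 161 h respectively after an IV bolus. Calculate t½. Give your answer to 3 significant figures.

k = ln(C₁/C₂) / (t₂ − t₁) = ln(259/58.7) / (161 − 38.0)
  = 1.484 / 123.0 = 0.01207 h⁻¹
t½ = ln 2 / k = ln 2 / 0.01207 ≈ 57.4 hours

57.4 hours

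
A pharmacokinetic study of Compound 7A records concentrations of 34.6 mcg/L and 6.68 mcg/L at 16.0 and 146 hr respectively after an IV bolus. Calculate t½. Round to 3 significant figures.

54.8 hours

k = ln(C₁/C₂) / (t₂ − t₁) = ln(34.6/6.68) / (146 − 16.0)
  = 1.645 / 130.0 = 0.01265 hr⁻¹
t½ = ln 2 / k = ln 2 / 0.01265 ≈ 54.8 hours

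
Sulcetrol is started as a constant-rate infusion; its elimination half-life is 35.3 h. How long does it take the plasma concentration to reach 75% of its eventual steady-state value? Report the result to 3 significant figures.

k = ln 2 / 35.3 = 0.01964 h⁻¹
f = 1 − e^(−kt)  ⇒  t = −ln(1 − f) / k
t = −ln(1 − 0.75) / 0.01964 = 1.386 / 0.01964 ≈ 70.6 hours

70.6 hours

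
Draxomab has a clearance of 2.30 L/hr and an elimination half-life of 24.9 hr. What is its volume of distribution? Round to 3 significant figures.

k = ln 2 / t½ = ln 2 / 24.9 = 0.02784 hr⁻¹
V = CL / k = 2.30 / 0.02784 ≈ 82.6 L

82.6 L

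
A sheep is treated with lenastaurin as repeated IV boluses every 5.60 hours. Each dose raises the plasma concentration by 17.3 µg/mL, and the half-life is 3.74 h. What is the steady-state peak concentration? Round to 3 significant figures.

k = ln 2 / 3.74 = 0.1853 h⁻¹
Fraction remaining after one interval: e^(−kτ) = e^(−0.1853 × 5.60) = 0.3542
R = 1 / (1 − 0.3542) = 1.548
Css,max = 17.3 × 1.548 ≈ 26.8 µg/mL

26.8 µg/mL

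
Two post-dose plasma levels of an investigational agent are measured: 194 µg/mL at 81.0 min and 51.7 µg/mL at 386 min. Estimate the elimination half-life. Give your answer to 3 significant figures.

160 minutes

k = ln(C₁/C₂) / (t₂ − t₁) = ln(194/51.7) / (386 − 81.0)
  = 1.322 / 305.0 = 0.004336 min⁻¹
t½ = ln 2 / k = ln 2 / 0.004336 ≈ 160 minutes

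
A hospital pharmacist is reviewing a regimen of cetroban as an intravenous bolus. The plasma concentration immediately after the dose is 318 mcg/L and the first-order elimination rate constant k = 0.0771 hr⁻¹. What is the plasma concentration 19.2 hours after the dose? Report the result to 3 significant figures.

C(t) = C₀ e^(−kt) = 318 × e^(−0.07710 × 19.2) = 318 × e^(−1.480) = 318 × 0.2276 ≈ 72.4 mcg/L

72.4 mcg/L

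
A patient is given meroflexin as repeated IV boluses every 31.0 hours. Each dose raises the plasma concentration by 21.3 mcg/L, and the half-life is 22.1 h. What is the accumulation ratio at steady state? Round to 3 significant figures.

k = ln 2 / 22.1 = 0.03136 h⁻¹
Fraction remaining after one interval: e^(−kτ) = e^(−0.03136 × 31.0) = 0.3782
R = 1 / (1 − 0.3782) = 1 / 0.6218 ≈ 1.61

1.61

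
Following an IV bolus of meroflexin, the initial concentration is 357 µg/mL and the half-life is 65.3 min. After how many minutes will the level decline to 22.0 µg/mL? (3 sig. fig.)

263 minutes

k = ln 2 / 65.3 = 0.01061 min⁻¹
C(t) = C₀ e^(−kt)  ⇒  t = ln(C₀/C) / k
t = ln(357/22.0) / 0.01061 = 2.787 / 0.01061 ≈ 263 minutes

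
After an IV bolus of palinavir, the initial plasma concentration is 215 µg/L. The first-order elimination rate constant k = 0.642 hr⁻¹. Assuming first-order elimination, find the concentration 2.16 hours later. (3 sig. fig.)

53.7 µg/L

C(t) = C₀ e^(−kt) = 215 × e^(−0.6420 × 2.16) = 215 × e^(−1.387) = 215 × 0.2499 ≈ 53.7 µg/L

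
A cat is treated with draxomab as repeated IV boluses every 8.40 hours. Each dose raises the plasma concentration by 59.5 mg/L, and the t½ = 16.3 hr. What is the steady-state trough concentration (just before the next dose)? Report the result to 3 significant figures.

139 mg/L

k = ln 2 / 16.3 = 0.04252 hr⁻¹
Fraction remaining after one interval: e^(−kτ) = e^(−0.04252 × 8.40) = 0.6996
R = 1 / (1 − 0.6996) = 3.329
Css,max = 59.5 × 3.329 = 198.1 mg/L
Css,min = Css,max × e^(−kτ) = 198.1 × 0.6996 ≈ 139 mg/L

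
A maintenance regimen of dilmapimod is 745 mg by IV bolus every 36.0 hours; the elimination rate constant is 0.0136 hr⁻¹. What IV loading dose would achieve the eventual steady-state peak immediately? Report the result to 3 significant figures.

Accumulation ratio R = 1 / (1 − e^(−kτ)) = 1 / (1 − e^(−0.01360×36.0)) = 1 / (1 − 0.6129) = 2.583
Loading dose = maintenance dose × R = 745 × 2.583 ≈ 1920 mg

1920 mg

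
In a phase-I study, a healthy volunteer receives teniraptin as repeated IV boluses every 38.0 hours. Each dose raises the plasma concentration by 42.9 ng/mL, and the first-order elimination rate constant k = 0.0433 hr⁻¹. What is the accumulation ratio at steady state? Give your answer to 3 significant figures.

1.24

Fraction remaining after one interval: e^(−kτ) = e^(−0.04330 × 38.0) = 0.1929
R = 1 / (1 − 0.1929) = 1 / 0.8071 ≈ 1.24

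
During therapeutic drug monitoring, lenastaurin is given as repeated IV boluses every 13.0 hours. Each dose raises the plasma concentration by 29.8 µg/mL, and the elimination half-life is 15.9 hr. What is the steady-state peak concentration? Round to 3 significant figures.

k = ln 2 / 15.9 = 0.04359 hr⁻¹
Fraction remaining after one interval: e^(−kτ) = e^(−0.04359 × 13.0) = 0.5674
R = 1 / (1 − 0.5674) = 2.312
Css,max = 29.8 × 2.312 ≈ 68.9 µg/mL

68.9 µg/mL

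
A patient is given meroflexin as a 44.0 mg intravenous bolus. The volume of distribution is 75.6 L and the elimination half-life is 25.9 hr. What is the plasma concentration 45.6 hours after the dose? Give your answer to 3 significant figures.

0.172 mg/L

C₀ = dose / V = 44.0 / 75.6 = 0.5820 mg/L
k = ln 2 / 25.9 = 0.02676 hr⁻¹
C(t) = C₀ e^(−kt) = 0.5820 × e^(−0.02676 × 45.6) = 0.5820 × e^(−1.220) = 0.5820 × 0.2951 ≈ 0.172 mg/L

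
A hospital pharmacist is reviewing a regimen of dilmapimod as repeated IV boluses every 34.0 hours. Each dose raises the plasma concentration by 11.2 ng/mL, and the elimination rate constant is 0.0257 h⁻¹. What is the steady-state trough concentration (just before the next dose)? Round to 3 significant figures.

Fraction remaining after one interval: e^(−kτ) = e^(−0.02570 × 34.0) = 0.4174
R = 1 / (1 − 0.4174) = 1.716
Css,max = 11.2 × 1.716 = 19.22 ng/mL
Css,min = Css,max × e^(−kτ) = 19.22 × 0.4174 ≈ 8.02 ng/mL

8.02 ng/mL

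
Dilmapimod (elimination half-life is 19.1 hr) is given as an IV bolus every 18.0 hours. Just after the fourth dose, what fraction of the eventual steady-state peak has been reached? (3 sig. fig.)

k = ln 2 / 19.1 = 0.03629 hr⁻¹
f_n = 1 − e^(−nkτ) = 1 − e^(−4 × 0.03629 × 18.0) = 1 − e^(−2.613) = 1 − 0.07332 ≈ 0.927

0.927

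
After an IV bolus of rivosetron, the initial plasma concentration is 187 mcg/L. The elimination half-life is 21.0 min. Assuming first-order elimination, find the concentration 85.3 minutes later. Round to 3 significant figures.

k = ln 2 / 21.0 = 0.03301 min⁻¹
C(t) = C₀ e^(−kt) = 187 × e^(−0.03301 × 85.3) = 187 × e^(−2.815) = 187 × 0.05987 ≈ 11.2 mcg/L

11.2 mcg/L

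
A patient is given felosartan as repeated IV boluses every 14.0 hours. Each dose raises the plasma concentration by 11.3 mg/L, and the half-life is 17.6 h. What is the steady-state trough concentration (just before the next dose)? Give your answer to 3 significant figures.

k = ln 2 / 17.6 = 0.03938 h⁻¹
Fraction remaining after one interval: e^(−kτ) = e^(−0.03938 × 14.0) = 0.5762
R = 1 / (1 − 0.5762) = 2.359
Css,max = 11.3 × 2.359 = 26.66 mg/L
Css,min = Css,max × e^(−kτ) = 26.66 × 0.5762 ≈ 15.4 mg/L

15.4 mg/L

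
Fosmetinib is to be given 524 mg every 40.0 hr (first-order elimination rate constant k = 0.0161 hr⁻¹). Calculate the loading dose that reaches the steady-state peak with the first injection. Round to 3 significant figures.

1100 mg

Accumulation ratio R = 1 / (1 − e^(−kτ)) = 1 / (1 − e^(−0.01610×40.0)) = 1 / (1 − 0.5252) = 2.106
Loading dose = maintenance dose × R = 524 × 2.106 ≈ 1100 mg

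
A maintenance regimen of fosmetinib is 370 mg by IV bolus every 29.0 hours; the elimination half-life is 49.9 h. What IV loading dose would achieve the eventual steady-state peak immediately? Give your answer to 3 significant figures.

k = ln 2 / 49.9 = 0.01389 h⁻¹
Accumulation ratio R = 1 / (1 − e^(−kτ)) = 1 / (1 − e^(−0.01389×29.0)) = 1 / (1 − 0.6684) = 3.016
Loading dose = maintenance dose × R = 370 × 3.016 ≈ 1120 mg

1120 mg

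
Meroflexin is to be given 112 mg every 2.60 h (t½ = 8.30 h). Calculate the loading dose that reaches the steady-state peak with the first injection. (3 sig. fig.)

574 mg

k = ln 2 / 8.30 = 0.08351 h⁻¹
Accumulation ratio R = 1 / (1 − e^(−kτ)) = 1 / (1 − e^(−0.08351×2.60)) = 1 / (1 − 0.8048) = 5.124
Loading dose = maintenance dose × R = 112 × 5.124 ≈ 574 mg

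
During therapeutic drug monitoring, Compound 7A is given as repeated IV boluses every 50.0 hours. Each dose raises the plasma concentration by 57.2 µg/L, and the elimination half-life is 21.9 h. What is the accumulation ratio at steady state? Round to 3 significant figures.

k = ln 2 / 21.9 = 0.03165 h⁻¹
Fraction remaining after one interval: e^(−kτ) = e^(−0.03165 × 50.0) = 0.2055
R = 1 / (1 − 0.2055) = 1 / 0.7945 ≈ 1.26

1.26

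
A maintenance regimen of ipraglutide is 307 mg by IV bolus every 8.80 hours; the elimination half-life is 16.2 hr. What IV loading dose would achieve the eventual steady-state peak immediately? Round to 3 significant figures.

978 mg

k = ln 2 / 16.2 = 0.04279 hr⁻¹
Accumulation ratio R = 1 / (1 − e^(−kτ)) = 1 / (1 − e^(−0.04279×8.80)) = 1 / (1 − 0.6862) = 3.187
Loading dose = maintenance dose × R = 307 × 3.187 ≈ 978 mg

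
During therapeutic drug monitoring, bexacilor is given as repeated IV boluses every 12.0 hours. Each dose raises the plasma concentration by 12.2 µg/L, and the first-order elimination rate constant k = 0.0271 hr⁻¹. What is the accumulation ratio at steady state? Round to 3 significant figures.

Fraction remaining after one interval: e^(−kτ) = e^(−0.02710 × 12.0) = 0.7224
R = 1 / (1 − 0.7224) = 1 / 0.2776 ≈ 3.60

3.60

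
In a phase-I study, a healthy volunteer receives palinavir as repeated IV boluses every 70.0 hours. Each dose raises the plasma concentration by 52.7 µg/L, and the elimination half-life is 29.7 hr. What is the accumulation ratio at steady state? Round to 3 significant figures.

k = ln 2 / 29.7 = 0.02334 hr⁻¹
Fraction remaining after one interval: e^(−kτ) = e^(−0.02334 × 70.0) = 0.1952
R = 1 / (1 − 0.1952) = 1 / 0.8048 ≈ 1.24

1.24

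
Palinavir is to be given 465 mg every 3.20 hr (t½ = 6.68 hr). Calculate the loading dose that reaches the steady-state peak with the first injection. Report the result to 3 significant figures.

1650 mg

k = ln 2 / 6.68 = 0.1038 hr⁻¹
Accumulation ratio R = 1 / (1 − e^(−kτ)) = 1 / (1 − e^(−0.1038×3.20)) = 1 / (1 − 0.7175) = 3.539
Loading dose = maintenance dose × R = 465 × 3.539 ≈ 1650 mg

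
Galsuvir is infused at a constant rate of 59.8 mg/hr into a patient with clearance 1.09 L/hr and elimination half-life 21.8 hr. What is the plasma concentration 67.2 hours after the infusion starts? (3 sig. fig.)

Css = rate / CL = 59.8 / 1.09 = 54.86 mg/L
k = ln 2 / 21.8 = 0.03180 hr⁻¹
C(t) = Css (1 − e^(−kt)) = 54.86 × (1 − e^(−2.137)) = 54.86 × 0.8820 ≈ 48.4 mg/L

48.4 mg/L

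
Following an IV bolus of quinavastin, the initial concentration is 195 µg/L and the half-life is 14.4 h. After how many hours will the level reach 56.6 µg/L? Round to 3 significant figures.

k = ln 2 / 14.4 = 0.04814 h⁻¹
C(t) = C₀ e^(−kt)  ⇒  t = ln(C₀/C) / k
t = ln(195/56.6) / 0.04814 = 1.237 / 0.04814 ≈ 25.7 hours

25.7 hours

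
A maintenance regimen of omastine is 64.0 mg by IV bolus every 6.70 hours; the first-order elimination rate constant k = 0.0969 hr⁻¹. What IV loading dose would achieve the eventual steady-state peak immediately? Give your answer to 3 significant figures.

Accumulation ratio R = 1 / (1 − e^(−kτ)) = 1 / (1 − e^(−0.09690×6.70)) = 1 / (1 − 0.5224) = 2.094
Loading dose = maintenance dose × R = 64.0 × 2.094 ≈ 134 mg

134 mg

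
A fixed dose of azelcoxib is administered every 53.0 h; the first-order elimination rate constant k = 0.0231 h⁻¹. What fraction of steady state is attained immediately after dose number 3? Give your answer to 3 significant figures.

0.975

f_n = 1 − e^(−nkτ) = 1 − e^(−3 × 0.02310 × 53.0) = 1 − e^(−3.673) = 1 − 0.02540 ≈ 0.975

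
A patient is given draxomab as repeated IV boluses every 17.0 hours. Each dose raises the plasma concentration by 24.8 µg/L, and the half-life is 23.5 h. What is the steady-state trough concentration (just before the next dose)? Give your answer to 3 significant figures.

k = ln 2 / 23.5 = 0.02950 h⁻¹
Fraction remaining after one interval: e^(−kτ) = e^(−0.02950 × 17.0) = 0.6057
R = 1 / (1 − 0.6057) = 2.536
Css,max = 24.8 × 2.536 = 62.89 µg/L
Css,min = Css,max × e^(−kτ) = 62.89 × 0.6057 ≈ 38.1 µg/L

38.1 µg/L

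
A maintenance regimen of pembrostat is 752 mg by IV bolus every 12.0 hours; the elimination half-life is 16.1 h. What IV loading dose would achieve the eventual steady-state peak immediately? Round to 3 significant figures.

1860 mg

k = ln 2 / 16.1 = 0.04305 h⁻¹
Accumulation ratio R = 1 / (1 − e^(−kτ)) = 1 / (1 − e^(−0.04305×12.0)) = 1 / (1 − 0.5965) = 2.478
Loading dose = maintenance dose × R = 752 × 2.478 ≈ 1860 mg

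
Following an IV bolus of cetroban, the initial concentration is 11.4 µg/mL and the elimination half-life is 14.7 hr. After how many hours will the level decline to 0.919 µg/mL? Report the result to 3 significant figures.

k = ln 2 / 14.7 = 0.04715 hr⁻¹
C(t) = C₀ e^(−kt)  ⇒  t = ln(C₀/C) / k
t = ln(11.4/0.919) / 0.04715 = 2.518 / 0.04715 ≈ 53.4 hours

53.4 hours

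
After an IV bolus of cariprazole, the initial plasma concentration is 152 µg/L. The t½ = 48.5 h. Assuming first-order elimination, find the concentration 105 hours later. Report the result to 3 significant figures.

k = ln 2 / 48.5 = 0.01429 h⁻¹
C(t) = C₀ e^(−kt) = 152 × e^(−0.01429 × 105) = 152 × e^(−1.501) = 152 × 0.2230 ≈ 33.9 µg/L

33.9 µg/L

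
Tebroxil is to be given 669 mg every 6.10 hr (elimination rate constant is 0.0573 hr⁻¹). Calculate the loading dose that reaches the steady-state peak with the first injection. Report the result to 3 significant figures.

Accumulation ratio R = 1 / (1 − e^(−kτ)) = 1 / (1 − e^(−0.05730×6.10)) = 1 / (1 − 0.7050) = 3.390
Loading dose = maintenance dose × R = 669 × 3.390 ≈ 2270 mg

2270 mg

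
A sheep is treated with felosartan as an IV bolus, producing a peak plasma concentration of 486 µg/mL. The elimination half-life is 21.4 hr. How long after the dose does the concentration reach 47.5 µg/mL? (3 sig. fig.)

k = ln 2 / 21.4 = 0.03239 hr⁻¹
C(t) = C₀ e^(−kt)  ⇒  t = ln(C₀/C) / k
t = ln(486/47.5) / 0.03239 = 2.325 / 0.03239 ≈ 71.8 hours

71.8 hours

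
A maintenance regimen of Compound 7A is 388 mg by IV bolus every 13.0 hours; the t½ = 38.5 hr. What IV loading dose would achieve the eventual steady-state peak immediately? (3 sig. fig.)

1860 mg

k = ln 2 / 38.5 = 0.01800 hr⁻¹
Accumulation ratio R = 1 / (1 − e^(−kτ)) = 1 / (1 − e^(−0.01800×13.0)) = 1 / (1 − 0.7913) = 4.792
Loading dose = maintenance dose × R = 388 × 4.792 ≈ 1860 mg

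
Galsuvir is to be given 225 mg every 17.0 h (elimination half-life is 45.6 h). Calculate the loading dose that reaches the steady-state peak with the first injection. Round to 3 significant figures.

988 mg

k = ln 2 / 45.6 = 0.01520 h⁻¹
Accumulation ratio R = 1 / (1 − e^(−kτ)) = 1 / (1 − e^(−0.01520×17.0)) = 1 / (1 − 0.7723) = 4.391
Loading dose = maintenance dose × R = 225 × 4.391 ≈ 988 mg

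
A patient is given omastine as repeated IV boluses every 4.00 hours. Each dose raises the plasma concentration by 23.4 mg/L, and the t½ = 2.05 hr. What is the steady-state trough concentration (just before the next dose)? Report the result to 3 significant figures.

8.16 mg/L

k = ln 2 / 2.05 = 0.3381 hr⁻¹
Fraction remaining after one interval: e^(−kτ) = e^(−0.3381 × 4.00) = 0.2586
R = 1 / (1 − 0.2586) = 1.349
Css,max = 23.4 × 1.349 = 31.56 mg/L
Css,min = Css,max × e^(−kτ) = 31.56 × 0.2586 ≈ 8.16 mg/L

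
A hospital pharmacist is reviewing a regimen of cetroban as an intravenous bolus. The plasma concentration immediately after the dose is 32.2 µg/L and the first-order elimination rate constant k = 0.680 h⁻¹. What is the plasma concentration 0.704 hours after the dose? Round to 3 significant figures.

20.0 µg/L

C(t) = C₀ e^(−kt) = 32.2 × e^(−0.6800 × 0.704) = 32.2 × e^(−0.4787) = 32.2 × 0.6196 ≈ 20.0 µg/L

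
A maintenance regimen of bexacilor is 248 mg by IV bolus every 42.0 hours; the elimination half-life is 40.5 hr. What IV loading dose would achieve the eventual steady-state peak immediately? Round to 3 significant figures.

484 mg

k = ln 2 / 40.5 = 0.01711 hr⁻¹
Accumulation ratio R = 1 / (1 − e^(−kτ)) = 1 / (1 − e^(−0.01711×42.0)) = 1 / (1 − 0.4873) = 1.951
Loading dose = maintenance dose × R = 248 × 1.951 ≈ 484 mg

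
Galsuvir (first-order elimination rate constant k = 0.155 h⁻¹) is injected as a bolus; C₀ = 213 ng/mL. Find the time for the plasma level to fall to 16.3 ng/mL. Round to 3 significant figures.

16.6 hours

C(t) = C₀ e^(−kt)  ⇒  t = ln(C₀/C) / k
t = ln(213/16.3) / 0.1550 = 2.570 / 0.1550 ≈ 16.6 hours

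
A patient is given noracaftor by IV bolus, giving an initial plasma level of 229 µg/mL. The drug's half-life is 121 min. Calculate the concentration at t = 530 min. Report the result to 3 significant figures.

11.0 µg/mL

k = ln 2 / 121 = 0.005728 min⁻¹
C(t) = C₀ e^(−kt) = 229 × e^(−0.005728 × 530) = 229 × e^(−3.036) = 229 × 0.04802 ≈ 11.0 µg/mL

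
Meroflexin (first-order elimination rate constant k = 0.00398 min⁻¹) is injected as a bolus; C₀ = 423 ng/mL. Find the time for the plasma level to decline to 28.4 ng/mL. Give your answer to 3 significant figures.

679 minutes

C(t) = C₀ e^(−kt)  ⇒  t = ln(C₀/C) / k
t = ln(423/28.4) / 0.003980 = 2.701 / 0.003980 ≈ 679 minutes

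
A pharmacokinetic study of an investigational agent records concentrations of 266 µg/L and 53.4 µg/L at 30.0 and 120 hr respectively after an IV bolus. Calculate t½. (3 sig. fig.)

k = ln(C₁/C₂) / (t₂ − t₁) = ln(266/53.4) / (120 − 30.0)
  = 1.606 / 90.00 = 0.01784 hr⁻¹
t½ = ln 2 / k = ln 2 / 0.01784 ≈ 38.9 hours

38.9 hours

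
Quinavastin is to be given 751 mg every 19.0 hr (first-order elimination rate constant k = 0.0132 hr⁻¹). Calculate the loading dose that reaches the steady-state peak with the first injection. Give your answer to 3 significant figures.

Accumulation ratio R = 1 / (1 − e^(−kτ)) = 1 / (1 − e^(−0.01320×19.0)) = 1 / (1 − 0.7782) = 4.508
Loading dose = maintenance dose × R = 751 × 4.508 ≈ 3390 mg

3390 mg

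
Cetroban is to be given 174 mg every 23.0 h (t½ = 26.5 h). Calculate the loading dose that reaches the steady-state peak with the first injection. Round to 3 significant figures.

385 mg

k = ln 2 / 26.5 = 0.02616 h⁻¹
Accumulation ratio R = 1 / (1 − e^(−kτ)) = 1 / (1 − e^(−0.02616×23.0)) = 1 / (1 − 0.5479) = 2.212
Loading dose = maintenance dose × R = 174 × 2.212 ≈ 385 mg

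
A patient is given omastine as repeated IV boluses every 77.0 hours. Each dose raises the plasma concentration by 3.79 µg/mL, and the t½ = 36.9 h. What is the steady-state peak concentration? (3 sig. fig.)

k = ln 2 / 36.9 = 0.01878 h⁻¹
Fraction remaining after one interval: e^(−kτ) = e^(−0.01878 × 77.0) = 0.2354
R = 1 / (1 − 0.2354) = 1.308
Css,max = 3.79 × 1.308 ≈ 4.96 µg/mL

4.96 µg/mL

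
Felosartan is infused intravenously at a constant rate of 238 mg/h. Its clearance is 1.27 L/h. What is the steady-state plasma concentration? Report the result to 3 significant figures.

Css = infusion rate / CL = 238 / 1.27 ≈ 187 µg/mL

187 µg/mL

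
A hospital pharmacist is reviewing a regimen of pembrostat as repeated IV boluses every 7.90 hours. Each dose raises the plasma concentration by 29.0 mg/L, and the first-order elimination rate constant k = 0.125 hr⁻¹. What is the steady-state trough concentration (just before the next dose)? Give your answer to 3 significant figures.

Fraction remaining after one interval: e^(−kτ) = e^(−0.1250 × 7.90) = 0.3725
R = 1 / (1 − 0.3725) = 1.594
Css,max = 29.0 × 1.594 = 46.22 mg/L
Css,min = Css,max × e^(−kτ) = 46.22 × 0.3725 ≈ 17.2 mg/L

17.2 mg/L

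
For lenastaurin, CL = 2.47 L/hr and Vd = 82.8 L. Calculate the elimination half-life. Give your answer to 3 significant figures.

23.2 hours

k = CL / V = 2.47 / 82.8 = 0.02983 hr⁻¹
t½ = ln 2 / k = ln 2 / 0.02983 ≈ 23.2 hours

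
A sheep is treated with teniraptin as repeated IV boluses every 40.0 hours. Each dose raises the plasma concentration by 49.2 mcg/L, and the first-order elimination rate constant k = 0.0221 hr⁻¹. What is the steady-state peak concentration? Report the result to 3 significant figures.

Fraction remaining after one interval: e^(−kτ) = e^(−0.02210 × 40.0) = 0.4131
R = 1 / (1 − 0.4131) = 1.704
Css,max = 49.2 × 1.704 ≈ 83.8 mcg/L

83.8 mcg/L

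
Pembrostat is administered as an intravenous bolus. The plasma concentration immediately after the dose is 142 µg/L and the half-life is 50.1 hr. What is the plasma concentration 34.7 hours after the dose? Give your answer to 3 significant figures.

87.9 µg/L

k = ln 2 / 50.1 = 0.01384 hr⁻¹
C(t) = C₀ e^(−kt) = 142 × e^(−0.01384 × 34.7) = 142 × e^(−0.4801) = 142 × 0.6187 ≈ 87.9 µg/L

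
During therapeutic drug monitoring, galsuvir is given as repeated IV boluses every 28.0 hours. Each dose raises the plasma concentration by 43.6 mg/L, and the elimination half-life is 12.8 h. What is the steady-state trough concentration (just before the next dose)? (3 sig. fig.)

k = ln 2 / 12.8 = 0.05415 h⁻¹
Fraction remaining after one interval: e^(−kτ) = e^(−0.05415 × 28.0) = 0.2195
R = 1 / (1 − 0.2195) = 1.281
Css,max = 43.6 × 1.281 = 55.86 mg/L
Css,min = Css,max × e^(−kτ) = 55.86 × 0.2195 ≈ 12.3 mg/L

12.3 mg/L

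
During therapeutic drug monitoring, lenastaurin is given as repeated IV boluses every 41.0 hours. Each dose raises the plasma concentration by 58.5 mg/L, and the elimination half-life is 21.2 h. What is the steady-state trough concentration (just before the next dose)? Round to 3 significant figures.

k = ln 2 / 21.2 = 0.03270 h⁻¹
Fraction remaining after one interval: e^(−kτ) = e^(−0.03270 × 41.0) = 0.2617
R = 1 / (1 − 0.2617) = 1.354
Css,max = 58.5 × 1.354 = 79.24 mg/L
Css,min = Css,max × e^(−kτ) = 79.24 × 0.2617 ≈ 20.7 mg/L

20.7 mg/L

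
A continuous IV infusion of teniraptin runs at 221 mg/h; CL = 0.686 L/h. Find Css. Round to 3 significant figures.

Css = infusion rate / CL = 221 / 0.686 ≈ 322 µg/mL

322 µg/mL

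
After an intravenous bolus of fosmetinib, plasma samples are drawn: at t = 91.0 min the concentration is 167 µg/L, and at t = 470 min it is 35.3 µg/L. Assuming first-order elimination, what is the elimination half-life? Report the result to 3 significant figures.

169 minutes

k = ln(C₁/C₂) / (t₂ − t₁) = ln(167/35.3) / (470 − 91.0)
  = 1.554 / 379.0 = 0.004101 min⁻¹
t½ = ln 2 / k = ln 2 / 0.004101 ≈ 169 minutes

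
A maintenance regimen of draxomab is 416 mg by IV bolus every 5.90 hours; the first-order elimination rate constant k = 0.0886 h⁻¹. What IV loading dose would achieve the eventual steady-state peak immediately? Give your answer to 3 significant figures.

1020 mg

Accumulation ratio R = 1 / (1 − e^(−kτ)) = 1 / (1 − e^(−0.08860×5.90)) = 1 / (1 − 0.5929) = 2.456
Loading dose = maintenance dose × R = 416 × 2.456 ≈ 1020 mg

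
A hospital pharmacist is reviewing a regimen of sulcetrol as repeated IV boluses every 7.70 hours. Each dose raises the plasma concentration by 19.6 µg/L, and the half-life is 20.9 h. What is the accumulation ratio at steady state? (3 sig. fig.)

4.44

k = ln 2 / 20.9 = 0.03316 h⁻¹
Fraction remaining after one interval: e^(−kτ) = e^(−0.03316 × 7.70) = 0.7746
R = 1 / (1 − 0.7746) = 1 / 0.2254 ≈ 4.44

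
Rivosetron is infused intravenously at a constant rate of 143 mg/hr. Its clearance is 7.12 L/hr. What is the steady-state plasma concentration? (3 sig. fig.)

Css = infusion rate / CL = 143 / 7.12 ≈ 20.1 µg/mL

20.1 µg/mL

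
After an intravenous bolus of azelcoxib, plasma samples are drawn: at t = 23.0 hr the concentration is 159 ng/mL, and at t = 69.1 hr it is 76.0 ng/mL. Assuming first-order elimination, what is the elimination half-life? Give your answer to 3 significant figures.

k = ln(C₁/C₂) / (t₂ − t₁) = ln(159/76.0) / (69.1 − 23.0)
  = 0.7382 / 46.10 = 0.01601 hr⁻¹
t½ = ln 2 / k = ln 2 / 0.01601 ≈ 43.3 hours

43.3 hours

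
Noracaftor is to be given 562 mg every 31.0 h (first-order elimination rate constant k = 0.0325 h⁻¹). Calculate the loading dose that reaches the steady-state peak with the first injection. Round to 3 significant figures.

885 mg

Accumulation ratio R = 1 / (1 − e^(−kτ)) = 1 / (1 − e^(−0.03250×31.0)) = 1 / (1 − 0.3651) = 1.575
Loading dose = maintenance dose × R = 562 × 1.575 ≈ 885 mg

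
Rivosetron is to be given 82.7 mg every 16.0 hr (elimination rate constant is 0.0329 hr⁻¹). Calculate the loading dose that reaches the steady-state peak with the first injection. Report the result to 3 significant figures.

202 mg

Accumulation ratio R = 1 / (1 − e^(−kτ)) = 1 / (1 − e^(−0.03290×16.0)) = 1 / (1 − 0.5907) = 2.443
Loading dose = maintenance dose × R = 82.7 × 2.443 ≈ 202 mg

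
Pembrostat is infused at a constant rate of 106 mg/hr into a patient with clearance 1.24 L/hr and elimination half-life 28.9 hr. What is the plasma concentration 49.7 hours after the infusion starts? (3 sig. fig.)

Css = rate / CL = 106 / 1.24 = 85.48 µg/mL
k = ln 2 / 28.9 = 0.02398 hr⁻¹
C(t) = Css (1 − e^(−kt)) = 85.48 × (1 − e^(−1.192)) = 85.48 × 0.6964 ≈ 59.5 µg/mL

59.5 µg/mL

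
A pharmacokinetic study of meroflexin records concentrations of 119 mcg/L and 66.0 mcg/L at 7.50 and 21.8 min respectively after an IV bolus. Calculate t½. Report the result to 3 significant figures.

16.8 minutes

k = ln(C₁/C₂) / (t₂ − t₁) = ln(119/66.0) / (21.8 − 7.50)
  = 0.5895 / 14.30 = 0.04122 min⁻¹
t½ = ln 2 / k = ln 2 / 0.04122 ≈ 16.8 minutes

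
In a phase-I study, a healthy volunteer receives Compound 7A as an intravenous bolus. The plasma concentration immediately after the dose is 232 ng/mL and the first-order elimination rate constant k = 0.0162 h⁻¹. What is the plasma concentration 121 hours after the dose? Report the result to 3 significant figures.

C(t) = C₀ e^(−kt) = 232 × e^(−0.01620 × 121) = 232 × e^(−1.960) = 232 × 0.1408 ≈ 32.7 ng/mL

32.7 ng/mL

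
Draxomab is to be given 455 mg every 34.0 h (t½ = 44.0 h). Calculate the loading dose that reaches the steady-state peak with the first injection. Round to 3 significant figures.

1100 mg

k = ln 2 / 44.0 = 0.01575 h⁻¹
Accumulation ratio R = 1 / (1 − e^(−kτ)) = 1 / (1 − e^(−0.01575×34.0)) = 1 / (1 − 0.5853) = 2.411
Loading dose = maintenance dose × R = 455 × 2.411 ≈ 1100 mg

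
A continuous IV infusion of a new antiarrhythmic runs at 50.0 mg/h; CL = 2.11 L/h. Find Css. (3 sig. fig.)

23.7 µg/mL

Css = infusion rate / CL = 50.0 / 2.11 ≈ 23.7 µg/mL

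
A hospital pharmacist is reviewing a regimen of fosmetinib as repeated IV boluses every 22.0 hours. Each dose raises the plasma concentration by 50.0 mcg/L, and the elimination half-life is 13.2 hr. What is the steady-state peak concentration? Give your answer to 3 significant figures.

k = ln 2 / 13.2 = 0.05251 hr⁻¹
Fraction remaining after one interval: e^(−kτ) = e^(−0.05251 × 22.0) = 0.3150
R = 1 / (1 − 0.3150) = 1.460
Css,max = 50.0 × 1.460 ≈ 73.0 mcg/L

73.0 mcg/L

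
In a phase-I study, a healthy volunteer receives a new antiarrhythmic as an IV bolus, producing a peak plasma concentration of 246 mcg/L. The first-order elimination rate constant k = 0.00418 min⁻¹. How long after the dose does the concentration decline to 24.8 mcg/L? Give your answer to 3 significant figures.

549 minutes

C(t) = C₀ e^(−kt)  ⇒  t = ln(C₀/C) / k
t = ln(246/24.8) / 0.004180 = 2.294 / 0.004180 ≈ 549 minutes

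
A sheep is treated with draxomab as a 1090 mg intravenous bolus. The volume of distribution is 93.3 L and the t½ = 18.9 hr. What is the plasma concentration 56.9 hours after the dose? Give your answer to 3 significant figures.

C₀ = dose / V = 1090 / 93.3 = 11.68 mg/L
k = ln 2 / 18.9 = 0.03667 hr⁻¹
C(t) = C₀ e^(−kt) = 11.68 × e^(−0.03667 × 56.9) = 11.68 × e^(−2.087) = 11.68 × 0.1241 ≈ 1.45 mg/L

1.45 mg/L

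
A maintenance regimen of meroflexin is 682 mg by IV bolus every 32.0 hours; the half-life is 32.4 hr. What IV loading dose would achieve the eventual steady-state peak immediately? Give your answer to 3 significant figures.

k = ln 2 / 32.4 = 0.02139 hr⁻¹
Accumulation ratio R = 1 / (1 − e^(−kτ)) = 1 / (1 − e^(−0.02139×32.0)) = 1 / (1 − 0.5043) = 2.017
Loading dose = maintenance dose × R = 682 × 2.017 ≈ 1380 mg

1380 mg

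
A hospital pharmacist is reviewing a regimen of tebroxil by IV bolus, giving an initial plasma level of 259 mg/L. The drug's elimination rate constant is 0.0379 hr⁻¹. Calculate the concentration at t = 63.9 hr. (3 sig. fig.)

23.0 mg/L

C(t) = C₀ e^(−kt) = 259 × e^(−0.03790 × 63.9) = 259 × e^(−2.422) = 259 × 0.08876 ≈ 23.0 mg/L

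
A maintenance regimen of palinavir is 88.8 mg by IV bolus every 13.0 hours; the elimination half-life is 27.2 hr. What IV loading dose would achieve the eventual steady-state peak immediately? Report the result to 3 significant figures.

k = ln 2 / 27.2 = 0.02548 hr⁻¹
Accumulation ratio R = 1 / (1 − e^(−kτ)) = 1 / (1 − e^(−0.02548×13.0)) = 1 / (1 − 0.7180) = 3.546
Loading dose = maintenance dose × R = 88.8 × 3.546 ≈ 315 mg

315 mg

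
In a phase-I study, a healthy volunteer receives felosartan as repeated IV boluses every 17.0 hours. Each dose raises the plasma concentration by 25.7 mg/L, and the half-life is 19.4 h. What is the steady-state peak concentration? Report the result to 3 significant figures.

k = ln 2 / 19.4 = 0.03573 h⁻¹
Fraction remaining after one interval: e^(−kτ) = e^(−0.03573 × 17.0) = 0.5448
R = 1 / (1 − 0.5448) = 2.197
Css,max = 25.7 × 2.197 ≈ 56.5 mg/L

56.5 mg/L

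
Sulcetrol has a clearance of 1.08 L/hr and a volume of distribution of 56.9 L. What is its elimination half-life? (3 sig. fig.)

k = CL / V = 1.08 / 56.9 = 0.01898 hr⁻¹
t½ = ln 2 / k = ln 2 / 0.01898 ≈ 36.5 hours

36.5 hours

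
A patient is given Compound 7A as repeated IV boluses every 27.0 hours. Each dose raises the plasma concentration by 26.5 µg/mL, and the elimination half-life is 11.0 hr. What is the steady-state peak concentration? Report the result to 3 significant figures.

k = ln 2 / 11.0 = 0.06301 hr⁻¹
Fraction remaining after one interval: e^(−kτ) = e^(−0.06301 × 27.0) = 0.1824
R = 1 / (1 − 0.1824) = 1.223
Css,max = 26.5 × 1.223 ≈ 32.4 µg/mL

32.4 µg/mL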